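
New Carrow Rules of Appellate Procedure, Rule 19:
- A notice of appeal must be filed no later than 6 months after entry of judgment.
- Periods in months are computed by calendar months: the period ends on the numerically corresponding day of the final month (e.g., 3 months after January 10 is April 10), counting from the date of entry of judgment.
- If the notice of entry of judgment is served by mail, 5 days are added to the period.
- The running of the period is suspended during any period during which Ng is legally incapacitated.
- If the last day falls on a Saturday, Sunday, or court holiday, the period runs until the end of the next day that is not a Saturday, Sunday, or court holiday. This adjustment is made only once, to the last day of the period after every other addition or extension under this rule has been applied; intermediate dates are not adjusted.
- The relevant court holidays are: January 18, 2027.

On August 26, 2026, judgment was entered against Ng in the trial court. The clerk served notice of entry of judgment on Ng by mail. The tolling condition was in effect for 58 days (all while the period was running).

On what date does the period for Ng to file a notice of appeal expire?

6 months after August 26, 2026 is February 26, 2027.
Service was by mail, adding 5 days: February 26, 2027 + 5 days = March 3, 2027.
Tolling adds 58 days: March 3, 2027 + 58 days = April 30, 2027.
April 30, 2027 is a Friday and not a court holiday, so no extension applies.

April 30, 2027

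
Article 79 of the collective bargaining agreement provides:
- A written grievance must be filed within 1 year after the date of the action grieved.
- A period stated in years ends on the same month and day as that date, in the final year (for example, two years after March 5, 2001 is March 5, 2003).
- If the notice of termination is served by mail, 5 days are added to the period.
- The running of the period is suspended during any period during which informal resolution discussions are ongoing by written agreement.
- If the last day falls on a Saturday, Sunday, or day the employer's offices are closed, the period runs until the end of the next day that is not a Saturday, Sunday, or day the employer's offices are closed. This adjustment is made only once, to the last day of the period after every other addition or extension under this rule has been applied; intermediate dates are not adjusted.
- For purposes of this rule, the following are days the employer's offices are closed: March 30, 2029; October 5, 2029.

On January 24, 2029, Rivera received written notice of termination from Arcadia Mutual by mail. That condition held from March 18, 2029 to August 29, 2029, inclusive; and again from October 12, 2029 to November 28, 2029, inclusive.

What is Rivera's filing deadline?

1 year after January 24, 2029 is January 24, 2030.
Service was by mail, adding 5 days: January 24, 2030 + 5 days = January 29, 2030.
From March 18, 2029 through August 29, 2029 inclusive is 165 days; tolling adds 165 days: January 29, 2030 + 165 days = July 13, 2030.
From October 12, 2029 through November 28, 2029 inclusive is 48 days; tolling adds 48 days: July 13, 2030 + 48 days = August 30, 2030.
August 30, 2030 is a Friday and not a day the employer's offices are closed, so no extension applies.

August 30, 2030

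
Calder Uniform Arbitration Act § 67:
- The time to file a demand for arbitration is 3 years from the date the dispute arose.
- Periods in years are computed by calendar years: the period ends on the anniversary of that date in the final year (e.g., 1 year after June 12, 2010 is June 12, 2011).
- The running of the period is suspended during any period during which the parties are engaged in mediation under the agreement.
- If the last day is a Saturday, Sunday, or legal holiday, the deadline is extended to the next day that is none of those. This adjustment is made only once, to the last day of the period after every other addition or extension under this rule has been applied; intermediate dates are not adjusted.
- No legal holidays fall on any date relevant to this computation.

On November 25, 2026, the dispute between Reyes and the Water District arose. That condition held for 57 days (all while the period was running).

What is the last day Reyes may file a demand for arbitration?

January 21, 2030

3 years after November 25, 2026 is November 25, 2029.
Tolling adds 57 days: November 25, 2029 + 57 days = January 21, 2030.
January 21, 2030 is a Monday and not a legal holiday, so no extension applies.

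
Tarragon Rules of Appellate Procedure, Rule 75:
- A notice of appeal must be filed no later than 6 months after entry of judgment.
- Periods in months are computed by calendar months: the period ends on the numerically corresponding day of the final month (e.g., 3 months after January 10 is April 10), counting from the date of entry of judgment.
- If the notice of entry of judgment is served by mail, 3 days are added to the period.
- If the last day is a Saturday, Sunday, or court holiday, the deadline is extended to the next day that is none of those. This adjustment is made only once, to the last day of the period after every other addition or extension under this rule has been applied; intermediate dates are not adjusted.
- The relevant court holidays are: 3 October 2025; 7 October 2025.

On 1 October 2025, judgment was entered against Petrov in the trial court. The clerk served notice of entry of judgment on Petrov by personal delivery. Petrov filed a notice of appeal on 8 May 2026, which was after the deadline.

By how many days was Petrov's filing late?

6 months after 1 October 2025 is April 1, 2026.
Service was not by mail, so no mail extension applies.
April 1, 2026 is a Wednesday and not a court holiday, so no extension applies.
The deadline is April 1, 2026; from April 1, 2026 to May 8, 2026 is 37 days.

37 days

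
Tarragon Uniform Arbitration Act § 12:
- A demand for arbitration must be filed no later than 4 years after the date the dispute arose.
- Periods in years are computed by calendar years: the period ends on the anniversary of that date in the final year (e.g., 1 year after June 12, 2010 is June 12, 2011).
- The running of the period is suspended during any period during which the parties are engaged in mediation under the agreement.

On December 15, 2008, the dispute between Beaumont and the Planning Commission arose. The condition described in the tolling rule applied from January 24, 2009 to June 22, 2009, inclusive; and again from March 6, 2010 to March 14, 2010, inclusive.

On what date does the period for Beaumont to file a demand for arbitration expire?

4 years after December 15, 2008 is December 15, 2012.
From January 24, 2009 through June 22, 2009 inclusive is 150 days; tolling adds 150 days: December 15, 2012 + 150 days = May 14, 2013.
From March 6, 2010 through March 14, 2010 inclusive is 9 days; tolling adds 9 days: May 14, 2013 + 9 days = May 23, 2013.

May 23, 2013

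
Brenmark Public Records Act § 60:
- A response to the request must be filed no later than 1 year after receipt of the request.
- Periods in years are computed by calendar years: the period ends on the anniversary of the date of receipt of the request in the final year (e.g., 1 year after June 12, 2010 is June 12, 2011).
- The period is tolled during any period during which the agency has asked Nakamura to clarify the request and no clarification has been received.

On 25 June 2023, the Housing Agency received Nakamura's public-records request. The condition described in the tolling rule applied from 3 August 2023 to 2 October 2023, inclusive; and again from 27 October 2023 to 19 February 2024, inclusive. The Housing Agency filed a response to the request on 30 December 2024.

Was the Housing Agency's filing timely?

No

1 year after 25 June 2023 is June 25, 2024.
From August 3, 2023 through October 2, 2023 inclusive is 61 days; tolling adds 61 days: June 25, 2024 + 61 days = August 25, 2024.
From October 27, 2023 through February 19, 2024 inclusive is 116 days; tolling adds 116 days: August 25, 2024 + 116 days = December 19, 2024.
The deadline is December 19, 2024; the filing on December 30, 2024 is after that date.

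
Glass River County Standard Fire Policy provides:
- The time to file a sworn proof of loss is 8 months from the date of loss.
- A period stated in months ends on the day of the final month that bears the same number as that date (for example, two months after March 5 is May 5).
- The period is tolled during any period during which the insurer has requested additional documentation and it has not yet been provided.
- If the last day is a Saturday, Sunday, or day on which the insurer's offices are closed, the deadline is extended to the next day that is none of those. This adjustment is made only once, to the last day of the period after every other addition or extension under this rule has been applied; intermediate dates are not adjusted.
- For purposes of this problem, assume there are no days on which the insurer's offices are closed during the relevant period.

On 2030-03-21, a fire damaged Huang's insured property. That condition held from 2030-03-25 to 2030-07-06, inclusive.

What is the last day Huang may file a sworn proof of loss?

8 months after 2030-03-21 is November 21, 2030.
From March 25, 2030 through July 6, 2030 inclusive is 104 days; tolling adds 104 days: November 21, 2030 + 104 days = March 5, 2031.
March 5, 2031 is a Wednesday and not a day on which the insurer's offices are closed, so no extension applies.

March 5, 2031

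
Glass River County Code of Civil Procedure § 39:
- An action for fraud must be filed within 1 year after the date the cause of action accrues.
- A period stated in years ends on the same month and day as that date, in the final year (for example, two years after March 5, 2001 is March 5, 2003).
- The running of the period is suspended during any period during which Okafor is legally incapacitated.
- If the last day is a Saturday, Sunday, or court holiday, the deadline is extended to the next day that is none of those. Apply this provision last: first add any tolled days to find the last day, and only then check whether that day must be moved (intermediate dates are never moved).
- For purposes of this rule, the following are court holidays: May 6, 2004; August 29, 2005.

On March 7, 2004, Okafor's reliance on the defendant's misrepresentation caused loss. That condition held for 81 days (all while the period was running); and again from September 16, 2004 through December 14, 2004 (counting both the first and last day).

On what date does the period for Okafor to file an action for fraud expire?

August 25, 2005

1 year after March 7, 2004 is March 7, 2005.
Tolling adds 81 days: March 7, 2005 + 81 days = May 27, 2005.
From September 16, 2004 through December 14, 2004 inclusive is 90 days; tolling adds 90 days: May 27, 2005 + 90 days = August 25, 2005.
August 25, 2005 is a Thursday and not a court holiday, so no extension applies.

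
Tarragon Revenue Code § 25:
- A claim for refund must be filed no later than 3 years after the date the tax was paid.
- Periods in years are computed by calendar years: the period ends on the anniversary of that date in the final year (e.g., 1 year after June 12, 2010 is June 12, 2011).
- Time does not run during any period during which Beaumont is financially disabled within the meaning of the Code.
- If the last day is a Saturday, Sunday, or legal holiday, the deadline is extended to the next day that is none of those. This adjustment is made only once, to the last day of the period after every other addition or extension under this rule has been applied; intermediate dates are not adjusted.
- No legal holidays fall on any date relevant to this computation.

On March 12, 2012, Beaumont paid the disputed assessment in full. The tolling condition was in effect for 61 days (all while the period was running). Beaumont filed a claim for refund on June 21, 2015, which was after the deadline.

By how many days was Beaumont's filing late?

40 days

3 years after March 12, 2012 is March 12, 2015.
Tolling adds 61 days: March 12, 2015 + 61 days = May 12, 2015.
May 12, 2015 is a Tuesday and not a legal holiday, so no extension applies.
The deadline is May 12, 2015; from May 12, 2015 to June 21, 2015 is 40 days.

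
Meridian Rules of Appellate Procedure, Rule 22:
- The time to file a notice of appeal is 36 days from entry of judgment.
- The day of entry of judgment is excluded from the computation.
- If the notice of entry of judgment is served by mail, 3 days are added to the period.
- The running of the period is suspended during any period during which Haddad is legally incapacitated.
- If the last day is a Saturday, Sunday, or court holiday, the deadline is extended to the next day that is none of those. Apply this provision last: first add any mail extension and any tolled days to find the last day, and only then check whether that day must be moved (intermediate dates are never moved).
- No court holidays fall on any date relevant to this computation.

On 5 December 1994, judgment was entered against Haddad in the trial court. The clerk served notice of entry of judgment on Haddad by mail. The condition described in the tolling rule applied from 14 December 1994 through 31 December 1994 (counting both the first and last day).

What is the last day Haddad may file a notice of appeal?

36 days after 5 December 1994 is January 10, 1995.
Service was by mail, adding 3 days: January 10, 1995 + 3 days = January 13, 1995.
From December 14, 1994 through December 31, 1994 inclusive is 18 days; tolling adds 18 days: January 13, 1995 + 18 days = January 31, 1995.
January 31, 1995 is a Tuesday and not a court holiday, so no extension applies.

January 31, 1995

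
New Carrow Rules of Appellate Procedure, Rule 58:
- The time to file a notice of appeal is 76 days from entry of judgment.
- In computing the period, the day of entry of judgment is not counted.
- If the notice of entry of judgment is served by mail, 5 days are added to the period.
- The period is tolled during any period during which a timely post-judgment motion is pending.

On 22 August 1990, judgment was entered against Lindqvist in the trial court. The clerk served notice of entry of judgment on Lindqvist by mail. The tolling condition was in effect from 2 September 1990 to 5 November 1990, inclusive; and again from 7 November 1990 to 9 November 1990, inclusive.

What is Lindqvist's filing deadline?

January 18, 1991

76 days after 22 August 1990 is November 6, 1990.
Service was by mail, adding 5 days: November 6, 1990 + 5 days = November 11, 1990.
From September 2, 1990 through November 5, 1990 inclusive is 65 days; tolling adds 65 days: November 11, 1990 + 65 days = January 15, 1991.
From November 7, 1990 through November 9, 1990 inclusive is 3 days; tolling adds 3 days: January 15, 1991 + 3 days = January 18, 1991.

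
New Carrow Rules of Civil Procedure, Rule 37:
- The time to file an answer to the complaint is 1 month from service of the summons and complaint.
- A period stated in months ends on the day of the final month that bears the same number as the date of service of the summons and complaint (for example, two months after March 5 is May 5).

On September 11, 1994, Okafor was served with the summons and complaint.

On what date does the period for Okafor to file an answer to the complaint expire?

1 month after September 11, 1994 is October 11, 1994.

October 11, 1994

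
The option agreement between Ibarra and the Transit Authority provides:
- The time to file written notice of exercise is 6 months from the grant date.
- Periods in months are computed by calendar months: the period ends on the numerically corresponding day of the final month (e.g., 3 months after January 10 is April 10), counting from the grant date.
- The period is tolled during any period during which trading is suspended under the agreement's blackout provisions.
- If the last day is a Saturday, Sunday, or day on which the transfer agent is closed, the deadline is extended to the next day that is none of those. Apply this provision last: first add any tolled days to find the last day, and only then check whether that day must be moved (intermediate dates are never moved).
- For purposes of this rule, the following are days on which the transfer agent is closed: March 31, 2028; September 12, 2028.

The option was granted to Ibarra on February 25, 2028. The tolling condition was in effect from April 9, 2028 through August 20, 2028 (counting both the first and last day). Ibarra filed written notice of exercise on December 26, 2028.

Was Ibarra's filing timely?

Yes

6 months after February 25, 2028 is August 25, 2028.
From April 9, 2028 through August 20, 2028 inclusive is 134 days; tolling adds 134 days: August 25, 2028 + 134 days = January 6, 2029.
January 6, 2029 is Saturday; January 7, 2029 is Sunday. The next qualifying day is January 8, 2029.
The deadline is January 8, 2029; the filing on December 26, 2028 is on or before that date.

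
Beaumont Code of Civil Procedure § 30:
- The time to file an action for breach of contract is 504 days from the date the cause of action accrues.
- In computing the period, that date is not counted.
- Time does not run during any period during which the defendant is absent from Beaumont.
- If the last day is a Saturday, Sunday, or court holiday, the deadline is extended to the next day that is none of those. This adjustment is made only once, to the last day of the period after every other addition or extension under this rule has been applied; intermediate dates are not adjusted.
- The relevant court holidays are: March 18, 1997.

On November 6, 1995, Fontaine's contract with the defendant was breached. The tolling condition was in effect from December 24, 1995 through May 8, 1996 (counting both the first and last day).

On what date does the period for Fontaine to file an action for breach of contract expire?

504 days after November 6, 1995 is March 24, 1997.
From December 24, 1995 through May 8, 1996 inclusive is 137 days; tolling adds 137 days: March 24, 1997 + 137 days = August 8, 1997.
August 8, 1997 is a Friday and not a court holiday, so no extension applies.

August 8, 1997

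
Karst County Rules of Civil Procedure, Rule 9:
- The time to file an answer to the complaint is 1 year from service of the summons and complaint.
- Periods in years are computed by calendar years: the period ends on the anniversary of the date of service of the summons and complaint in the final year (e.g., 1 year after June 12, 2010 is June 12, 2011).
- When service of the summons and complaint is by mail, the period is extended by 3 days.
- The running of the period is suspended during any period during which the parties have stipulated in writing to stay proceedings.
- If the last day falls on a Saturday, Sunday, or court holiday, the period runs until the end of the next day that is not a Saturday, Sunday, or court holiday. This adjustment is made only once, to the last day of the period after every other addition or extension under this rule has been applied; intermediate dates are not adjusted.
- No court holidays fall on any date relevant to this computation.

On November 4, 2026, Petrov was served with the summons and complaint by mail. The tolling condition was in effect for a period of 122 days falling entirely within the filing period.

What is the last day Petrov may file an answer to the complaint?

1 year after November 4, 2026 is November 4, 2027.
Service was by mail, adding 3 days: November 4, 2027 + 3 days = November 7, 2027.
Tolling adds 122 days: November 7, 2027 + 122 days = March 8, 2028.
March 8, 2028 is a Wednesday and not a court holiday, so no extension applies.

March 8, 2028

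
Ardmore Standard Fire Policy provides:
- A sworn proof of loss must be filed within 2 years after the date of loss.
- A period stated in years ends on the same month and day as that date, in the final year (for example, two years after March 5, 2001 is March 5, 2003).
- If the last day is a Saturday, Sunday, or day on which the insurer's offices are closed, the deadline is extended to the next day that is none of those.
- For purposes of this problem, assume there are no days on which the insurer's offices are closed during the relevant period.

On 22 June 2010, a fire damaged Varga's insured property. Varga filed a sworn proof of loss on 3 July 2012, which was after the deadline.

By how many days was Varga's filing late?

11 days

2 years after 22 June 2010 is June 22, 2012.
June 22, 2012 is a Friday and not a day on which the insurer's offices are closed, so no extension applies.
The deadline is June 22, 2012; from June 22, 2012 to July 3, 2012 is 11 days.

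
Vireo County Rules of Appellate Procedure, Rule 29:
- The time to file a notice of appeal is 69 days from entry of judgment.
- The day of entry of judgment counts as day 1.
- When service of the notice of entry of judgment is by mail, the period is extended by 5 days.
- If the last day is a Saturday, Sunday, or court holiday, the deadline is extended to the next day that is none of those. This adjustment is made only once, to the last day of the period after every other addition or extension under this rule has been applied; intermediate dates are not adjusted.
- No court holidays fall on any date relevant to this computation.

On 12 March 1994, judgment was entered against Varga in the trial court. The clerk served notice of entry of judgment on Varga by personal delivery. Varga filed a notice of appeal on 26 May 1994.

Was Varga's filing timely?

Counting 12 March 1994 as day 1, day 69 is May 19, 1994.
Service was not by mail, so no mail extension applies.
May 19, 1994 is a Thursday and not a court holiday, so no extension applies.
The deadline is May 19, 1994; the filing on May 26, 1994 is after that date.

No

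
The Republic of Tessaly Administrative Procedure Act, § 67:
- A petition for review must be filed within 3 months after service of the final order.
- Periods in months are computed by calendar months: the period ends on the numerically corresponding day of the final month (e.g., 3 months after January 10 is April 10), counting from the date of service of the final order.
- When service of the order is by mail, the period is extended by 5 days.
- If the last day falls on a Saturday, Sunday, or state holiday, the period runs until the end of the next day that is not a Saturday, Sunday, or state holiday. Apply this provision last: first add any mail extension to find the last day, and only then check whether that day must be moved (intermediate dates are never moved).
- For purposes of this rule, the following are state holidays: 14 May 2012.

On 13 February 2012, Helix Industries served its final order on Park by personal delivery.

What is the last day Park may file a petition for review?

May 15, 2012

3 months after 13 February 2012 is May 13, 2012.
Service was not by mail, so no mail extension applies.
May 13, 2012 is Sunday; May 14, 2012 is a listed holiday. The next qualifying day is May 15, 2012.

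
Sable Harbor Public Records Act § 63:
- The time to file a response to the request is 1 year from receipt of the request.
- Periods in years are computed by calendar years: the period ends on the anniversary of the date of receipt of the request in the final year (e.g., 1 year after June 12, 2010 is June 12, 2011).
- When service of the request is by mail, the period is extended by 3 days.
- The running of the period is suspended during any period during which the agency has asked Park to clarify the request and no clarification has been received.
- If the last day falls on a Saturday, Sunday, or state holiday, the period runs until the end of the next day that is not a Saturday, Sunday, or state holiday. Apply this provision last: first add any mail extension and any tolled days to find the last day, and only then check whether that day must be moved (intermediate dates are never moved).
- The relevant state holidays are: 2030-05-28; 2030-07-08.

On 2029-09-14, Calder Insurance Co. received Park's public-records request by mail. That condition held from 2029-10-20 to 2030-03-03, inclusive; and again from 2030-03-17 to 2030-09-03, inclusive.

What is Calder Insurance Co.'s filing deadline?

1 year after 2029-09-14 is September 14, 2030.
Service was by mail, adding 3 days: September 14, 2030 + 3 days = September 17, 2030.
From October 20, 2029 through March 3, 2030 inclusive is 135 days; tolling adds 135 days: September 17, 2030 + 135 days = January 30, 2031.
From March 17, 2030 through September 3, 2030 inclusive is 171 days; tolling adds 171 days: January 30, 2031 + 171 days = July 20, 2031.
July 20, 2031 is Sunday. The next qualifying day is July 21, 2031.

July 21, 2031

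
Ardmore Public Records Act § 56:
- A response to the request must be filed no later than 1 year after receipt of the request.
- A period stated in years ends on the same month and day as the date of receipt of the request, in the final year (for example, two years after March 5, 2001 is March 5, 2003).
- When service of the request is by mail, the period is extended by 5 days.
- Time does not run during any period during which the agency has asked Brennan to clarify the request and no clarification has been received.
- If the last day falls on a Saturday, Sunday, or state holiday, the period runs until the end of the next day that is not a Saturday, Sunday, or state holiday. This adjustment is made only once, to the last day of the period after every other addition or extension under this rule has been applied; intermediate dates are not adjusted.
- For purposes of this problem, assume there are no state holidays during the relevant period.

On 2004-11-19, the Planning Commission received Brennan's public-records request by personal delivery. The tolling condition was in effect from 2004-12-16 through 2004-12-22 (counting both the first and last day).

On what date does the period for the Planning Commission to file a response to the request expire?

November 28, 2005

1 year after 2004-11-19 is November 19, 2005.
Service was not by mail, so no mail extension applies.
From December 16, 2004 through December 22, 2004 inclusive is 7 days; tolling adds 7 days: November 19, 2005 + 7 days = November 26, 2005.
November 26, 2005 is Saturday; November 27, 2005 is Sunday. The next qualifying day is November 28, 2005.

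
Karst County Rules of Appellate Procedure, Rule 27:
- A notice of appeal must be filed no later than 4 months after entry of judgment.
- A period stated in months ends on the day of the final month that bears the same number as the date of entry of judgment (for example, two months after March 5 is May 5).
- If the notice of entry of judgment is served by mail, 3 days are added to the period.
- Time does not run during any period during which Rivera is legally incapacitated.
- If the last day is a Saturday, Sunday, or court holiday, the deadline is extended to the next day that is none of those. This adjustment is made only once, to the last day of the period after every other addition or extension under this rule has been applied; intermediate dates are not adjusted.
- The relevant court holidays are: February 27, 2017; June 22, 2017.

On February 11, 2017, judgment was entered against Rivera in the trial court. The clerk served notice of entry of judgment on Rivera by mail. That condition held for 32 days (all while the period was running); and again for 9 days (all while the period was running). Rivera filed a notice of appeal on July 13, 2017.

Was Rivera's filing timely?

4 months after February 11, 2017 is June 11, 2017.
Service was by mail, adding 3 days: June 11, 2017 + 3 days = June 14, 2017.
Tolling adds 32 days: June 14, 2017 + 32 days = July 16, 2017.
Tolling adds 9 days: July 16, 2017 + 9 days = July 25, 2017.
July 25, 2017 is a Tuesday and not a court holiday, so no extension applies.
The deadline is July 25, 2017; the filing on July 13, 2017 is on or before that date.

Yes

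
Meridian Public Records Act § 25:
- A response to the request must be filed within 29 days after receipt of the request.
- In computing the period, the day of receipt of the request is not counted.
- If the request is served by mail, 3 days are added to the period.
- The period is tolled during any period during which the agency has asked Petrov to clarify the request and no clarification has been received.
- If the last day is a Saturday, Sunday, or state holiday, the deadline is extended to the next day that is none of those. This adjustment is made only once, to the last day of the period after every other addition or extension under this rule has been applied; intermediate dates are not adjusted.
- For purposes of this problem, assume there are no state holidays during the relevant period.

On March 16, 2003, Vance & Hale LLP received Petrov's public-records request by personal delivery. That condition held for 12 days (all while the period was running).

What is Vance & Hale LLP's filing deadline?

29 days after March 16, 2003 is April 14, 2003.
Service was not by mail, so no mail extension applies.
Tolling adds 12 days: April 14, 2003 + 12 days = April 26, 2003.
April 26, 2003 is Saturday; April 27, 2003 is Sunday. The next qualifying day is April 28, 2003.

April 28, 2003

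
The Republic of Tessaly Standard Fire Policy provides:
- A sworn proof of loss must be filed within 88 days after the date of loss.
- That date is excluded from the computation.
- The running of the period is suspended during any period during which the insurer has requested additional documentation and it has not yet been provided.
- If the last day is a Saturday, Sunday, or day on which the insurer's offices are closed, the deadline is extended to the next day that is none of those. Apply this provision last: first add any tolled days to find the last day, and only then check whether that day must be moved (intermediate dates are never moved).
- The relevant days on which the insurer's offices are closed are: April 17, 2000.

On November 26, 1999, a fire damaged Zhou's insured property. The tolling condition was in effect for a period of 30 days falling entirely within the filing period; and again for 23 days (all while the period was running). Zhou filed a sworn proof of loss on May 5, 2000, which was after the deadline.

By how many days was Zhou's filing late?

17 days

88 days after November 26, 1999 is February 22, 2000.
Tolling adds 30 days: February 22, 2000 + 30 days = March 23, 2000.
Tolling adds 23 days: March 23, 2000 + 23 days = April 15, 2000.
April 15, 2000 is Saturday; April 16, 2000 is Sunday; April 17, 2000 is a listed holiday. The next qualifying day is April 18, 2000.
The deadline is April 18, 2000; from April 18, 2000 to May 5, 2000 is 17 days.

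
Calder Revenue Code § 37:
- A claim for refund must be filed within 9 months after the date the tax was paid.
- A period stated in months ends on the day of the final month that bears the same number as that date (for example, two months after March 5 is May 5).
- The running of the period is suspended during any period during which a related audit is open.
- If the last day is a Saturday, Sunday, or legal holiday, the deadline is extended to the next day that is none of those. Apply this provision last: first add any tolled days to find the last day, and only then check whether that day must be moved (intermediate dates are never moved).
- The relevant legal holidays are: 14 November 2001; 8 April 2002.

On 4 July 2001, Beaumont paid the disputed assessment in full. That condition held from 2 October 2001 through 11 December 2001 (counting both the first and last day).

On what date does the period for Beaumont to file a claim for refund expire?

9 months after 4 July 2001 is April 4, 2002.
From October 2, 2001 through December 11, 2001 inclusive is 71 days; tolling adds 71 days: April 4, 2002 + 71 days = June 14, 2002.
June 14, 2002 is a Friday and not a legal holiday, so no extension applies.

June 14, 2002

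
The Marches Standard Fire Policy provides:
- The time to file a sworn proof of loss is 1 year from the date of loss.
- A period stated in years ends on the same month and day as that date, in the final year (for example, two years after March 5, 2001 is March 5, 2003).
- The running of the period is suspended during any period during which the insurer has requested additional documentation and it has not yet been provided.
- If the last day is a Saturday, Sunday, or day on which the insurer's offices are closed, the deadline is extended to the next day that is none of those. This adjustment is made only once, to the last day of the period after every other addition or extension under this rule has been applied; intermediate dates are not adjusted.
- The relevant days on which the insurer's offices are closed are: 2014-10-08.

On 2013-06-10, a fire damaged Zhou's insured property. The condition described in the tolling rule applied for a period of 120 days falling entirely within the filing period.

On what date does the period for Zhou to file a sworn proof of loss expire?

1 year after 2013-06-10 is June 10, 2014.
Tolling adds 120 days: June 10, 2014 + 120 days = October 8, 2014.
October 8, 2014 is a listed holiday. The next qualifying day is October 9, 2014.

October 9, 2014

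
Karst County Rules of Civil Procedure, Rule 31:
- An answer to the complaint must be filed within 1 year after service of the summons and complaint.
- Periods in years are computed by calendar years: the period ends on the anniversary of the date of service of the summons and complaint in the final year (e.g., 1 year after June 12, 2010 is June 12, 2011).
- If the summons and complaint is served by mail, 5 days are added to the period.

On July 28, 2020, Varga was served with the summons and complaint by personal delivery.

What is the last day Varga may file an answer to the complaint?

July 28, 2021

1 year after July 28, 2020 is July 28, 2021.
Service was not by mail, so no mail extension applies.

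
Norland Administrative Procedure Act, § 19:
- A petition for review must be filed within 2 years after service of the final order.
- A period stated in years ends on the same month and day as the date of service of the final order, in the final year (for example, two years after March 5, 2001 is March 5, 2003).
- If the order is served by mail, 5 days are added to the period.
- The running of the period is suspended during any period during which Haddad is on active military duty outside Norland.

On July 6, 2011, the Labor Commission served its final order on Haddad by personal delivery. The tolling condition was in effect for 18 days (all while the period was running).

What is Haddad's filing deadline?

July 24, 2013

2 years after July 6, 2011 is July 6, 2013.
Service was not by mail, so no mail extension applies.
Tolling adds 18 days: July 6, 2013 + 18 days = July 24, 2013.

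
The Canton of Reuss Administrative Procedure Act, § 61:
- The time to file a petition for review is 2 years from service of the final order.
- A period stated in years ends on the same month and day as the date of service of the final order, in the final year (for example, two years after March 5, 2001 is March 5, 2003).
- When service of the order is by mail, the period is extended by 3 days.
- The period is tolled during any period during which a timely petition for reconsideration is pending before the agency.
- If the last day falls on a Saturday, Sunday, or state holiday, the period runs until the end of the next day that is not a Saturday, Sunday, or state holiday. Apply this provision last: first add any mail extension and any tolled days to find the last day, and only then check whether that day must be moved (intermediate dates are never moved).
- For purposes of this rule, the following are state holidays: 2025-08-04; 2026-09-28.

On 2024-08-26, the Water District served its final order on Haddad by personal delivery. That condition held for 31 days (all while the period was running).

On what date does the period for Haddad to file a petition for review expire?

September 29, 2026

2 years after 2024-08-26 is August 26, 2026.
Service was not by mail, so no mail extension applies.
Tolling adds 31 days: August 26, 2026 + 31 days = September 26, 2026.
September 26, 2026 is Saturday; September 27, 2026 is Sunday; September 28, 2026 is a listed holiday. The next qualifying day is September 29, 2026.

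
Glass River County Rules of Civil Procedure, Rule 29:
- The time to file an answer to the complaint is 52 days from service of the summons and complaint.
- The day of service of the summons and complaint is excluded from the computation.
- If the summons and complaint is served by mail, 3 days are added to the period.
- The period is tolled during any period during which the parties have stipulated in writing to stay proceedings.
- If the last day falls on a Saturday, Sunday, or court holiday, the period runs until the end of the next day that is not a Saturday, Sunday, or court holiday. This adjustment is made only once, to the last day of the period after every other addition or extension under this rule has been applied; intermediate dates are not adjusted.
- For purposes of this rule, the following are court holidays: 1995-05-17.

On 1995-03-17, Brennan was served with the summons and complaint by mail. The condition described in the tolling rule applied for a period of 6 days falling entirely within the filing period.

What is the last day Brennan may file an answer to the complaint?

52 days after 1995-03-17 is May 8, 1995.
Service was by mail, adding 3 days: May 8, 1995 + 3 days = May 11, 1995.
Tolling adds 6 days: May 11, 1995 + 6 days = May 17, 1995.
May 17, 1995 is a listed holiday. The next qualifying day is May 18, 1995.

May 18, 1995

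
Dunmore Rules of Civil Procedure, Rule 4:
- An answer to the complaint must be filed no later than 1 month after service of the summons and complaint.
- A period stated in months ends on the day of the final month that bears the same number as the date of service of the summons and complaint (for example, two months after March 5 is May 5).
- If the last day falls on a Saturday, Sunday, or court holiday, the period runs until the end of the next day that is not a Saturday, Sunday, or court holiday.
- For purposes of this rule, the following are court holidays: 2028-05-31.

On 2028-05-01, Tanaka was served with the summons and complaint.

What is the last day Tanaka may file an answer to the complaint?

June 1, 2028

1 month after 2028-05-01 is June 1, 2028.
June 1, 2028 is a Thursday and not a court holiday, so no extension applies.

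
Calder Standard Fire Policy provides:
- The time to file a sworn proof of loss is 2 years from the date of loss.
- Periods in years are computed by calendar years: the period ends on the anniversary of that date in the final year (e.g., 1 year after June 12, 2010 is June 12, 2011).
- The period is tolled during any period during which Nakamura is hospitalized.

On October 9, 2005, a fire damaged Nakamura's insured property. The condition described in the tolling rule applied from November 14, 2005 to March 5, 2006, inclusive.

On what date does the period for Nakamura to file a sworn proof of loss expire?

2 years after October 9, 2005 is October 9, 2007.
From November 14, 2005 through March 5, 2006 inclusive is 112 days; tolling adds 112 days: October 9, 2007 + 112 days = January 29, 2008.

January 29, 2008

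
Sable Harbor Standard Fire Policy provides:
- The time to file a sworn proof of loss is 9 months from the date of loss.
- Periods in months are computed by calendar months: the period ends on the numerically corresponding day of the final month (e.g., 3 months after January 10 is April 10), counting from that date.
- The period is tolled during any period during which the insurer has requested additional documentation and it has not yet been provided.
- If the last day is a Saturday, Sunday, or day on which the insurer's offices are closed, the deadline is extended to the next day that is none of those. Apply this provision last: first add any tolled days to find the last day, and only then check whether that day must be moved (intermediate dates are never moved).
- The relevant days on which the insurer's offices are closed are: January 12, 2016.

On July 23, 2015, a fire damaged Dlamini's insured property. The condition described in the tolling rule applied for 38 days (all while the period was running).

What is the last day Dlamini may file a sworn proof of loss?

May 31, 2016

9 months after July 23, 2015 is April 23, 2016.
Tolling adds 38 days: April 23, 2016 + 38 days = May 31, 2016.
May 31, 2016 is a Tuesday and not a day on which the insurer's offices are closed, so no extension applies.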